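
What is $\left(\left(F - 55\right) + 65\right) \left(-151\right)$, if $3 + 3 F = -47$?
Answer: $\frac{3020}{3} \approx 1006.7$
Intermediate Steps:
$F = - \frac{50}{3}$ ($F = -1 + \frac{1}{3} \left(-47\right) = -1 - \frac{47}{3} = - \frac{50}{3} \approx -16.667$)
$\left(\left(F - 55\right) + 65\right) \left(-151\right) = \left(\left(- \frac{50}{3} - 55\right) + 65\right) \left(-151\right) = \left(- \frac{215}{3} + 65\right) \left(-151\right) = \left(- \frac{20}{3}\right) \left(-151\right) = \frac{3020}{3}$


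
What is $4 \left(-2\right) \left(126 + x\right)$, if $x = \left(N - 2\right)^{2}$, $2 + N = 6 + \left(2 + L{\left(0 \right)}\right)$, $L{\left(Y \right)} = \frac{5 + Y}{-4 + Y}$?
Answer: $- \frac{2137}{2} \approx -1068.5$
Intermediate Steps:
$L{\left(Y \right)} = \frac{5 + Y}{-4 + Y}$
$N = \frac{19}{4}$ ($N = -2 + \left(6 + \left(2 + \frac{5 + 0}{-4 + 0}\right)\right) = -2 + \left(6 + \left(2 + \frac{1}{-4} \cdot 5\right)\right) = -2 + \left(6 + \left(2 - \frac{5}{4}\right)\right) = -2 + \left(6 + \frac{3}{4}\right) = -2 + \frac{27}{4} = \frac{19}{4} \approx 4.75$)
$x = \frac{121}{16}$ ($x = \left(\frac{19}{4} - 2\right)^{2} = \left(\frac{11}{4}\right)^{2} = \frac{121}{16} \approx 7.5625$)
$4 \left(-2\right) \left(126 + x\right) = 4 \left(-2\right) \left(126 + \frac{121}{16}\right) = \left(-8\right) \frac{2137}{16} = - \frac{2137}{2}$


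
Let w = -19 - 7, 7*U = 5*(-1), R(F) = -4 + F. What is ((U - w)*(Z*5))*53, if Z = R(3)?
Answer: -46905/7 ≈ -6700.7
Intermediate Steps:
Z = -1 (Z = -4 + 3 = -1)
U = -5/7 (U = (5*(-1))/7 = (⅐)*(-5) = -5/7 ≈ -0.71429)
w = -26
((U - w)*(Z*5))*53 = ((-5/7 - 1*(-26))*(-1*5))*53 = ((-5/7 + 26)*(-5))*53 = ((177/7)*(-5))*53 = -885/7*53 = -46905/7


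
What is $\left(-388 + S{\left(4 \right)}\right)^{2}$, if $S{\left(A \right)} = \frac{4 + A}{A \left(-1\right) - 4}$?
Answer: $151321$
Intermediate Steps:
$S{\left(A \right)} = \frac{4 + A}{-4 - A}$ ($S{\left(A \right)} = \frac{4 + A}{- A - 4} = \frac{4 + A}{-4 - A}$)
$\left(-388 + S{\left(4 \right)}\right)^{2} = \left(-388 - 1\right)^{2} = \left(-389\right)^{2} = 151321$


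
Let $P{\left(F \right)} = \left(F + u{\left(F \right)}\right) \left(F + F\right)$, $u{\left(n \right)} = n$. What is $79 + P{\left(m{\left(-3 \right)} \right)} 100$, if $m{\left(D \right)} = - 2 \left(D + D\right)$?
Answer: $57679$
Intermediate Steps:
$m{\left(D \right)} = - 4 D$ ($m{\left(D \right)} = - 2 \cdot 2 D = - 4 D$)
$P{\left(F \right)} = 4 F^{2}$ ($P{\left(F \right)} = \left(F + F\right) \left(F + F\right) = 2 F 2 F = 4 F^{2}$)
$79 + P{\left(m{\left(-3 \right)} \right)} 100 = 79 + 4 \left(\left(-4\right) \left(-3\right)\right)^{2} \cdot 100 = 79 + 4 \cdot 12^{2} \cdot 100 = 79 + 4 \cdot 144 \cdot 100 = 79 + 576 \cdot 100 = 79 + 57600 = 57679$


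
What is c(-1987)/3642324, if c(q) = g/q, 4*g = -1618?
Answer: 809/14474595576 ≈ 5.5891e-8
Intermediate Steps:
g = -809/2 (g = (¼)*(-1618) = -809/2 ≈ -404.50)
c(q) = -809/(2*q)
c(-1987)/3642324 = -809/2/(-1987)/3642324 = -809/2*(-1/1987)*(1/3642324) = (809/3974)*(1/3642324) = 809/14474595576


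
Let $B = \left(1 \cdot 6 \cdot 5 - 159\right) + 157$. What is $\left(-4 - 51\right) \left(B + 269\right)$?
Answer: $-16335$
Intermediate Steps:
$B = 28$ ($B = \left(6 \cdot 5 - 159\right) + 157 = \left(30 - 159\right) + 157 = -129 + 157 = 28$)
$\left(-4 - 51\right) \left(B + 269\right) = \left(-4 - 51\right) \left(28 + 269\right) = \left(-55\right) 297 = -16335$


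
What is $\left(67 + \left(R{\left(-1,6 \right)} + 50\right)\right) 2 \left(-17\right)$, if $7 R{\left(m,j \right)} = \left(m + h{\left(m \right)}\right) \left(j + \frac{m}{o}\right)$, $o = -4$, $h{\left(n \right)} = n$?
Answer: $- \frac{27421}{7} \approx -3917.3$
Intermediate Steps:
$R{\left(m,j \right)} = \frac{2 m \left(j - \frac{m}{4}\right)}{7}$ ($R{\left(m,j \right)} = \frac{\left(m + m\right) \left(j + \frac{m}{-4}\right)}{7} = \frac{2 m \left(j + m \left(- \frac{1}{4}\right)\right)}{7} = \frac{2 m \left(j - \frac{m}{4}\right)}{7}$)
$\left(67 + \left(R{\left(-1,6 \right)} + 50\right)\right) 2 \left(-17\right) = \left(67 + \left(\frac{1}{14} \left(-1\right) \left(\left(-1\right) \left(-1\right) + 4 \cdot 6\right) + 50\right)\right) 2 \left(-17\right) = \left(67 + \left(\frac{1}{14} \left(-1\right) \left(1 + 24\right) + 50\right)\right) \left(-34\right) = \left(67 + \left(\frac{1}{14} \left(-1\right) 25 + 50\right)\right) \left(-34\right) = \left(67 + \left(- \frac{25}{14} + 50\right)\right) \left(-34\right) = \left(67 + \frac{675}{14}\right) \left(-34\right) = \frac{1613}{14} \left(-34\right) = - \frac{27421}{7}$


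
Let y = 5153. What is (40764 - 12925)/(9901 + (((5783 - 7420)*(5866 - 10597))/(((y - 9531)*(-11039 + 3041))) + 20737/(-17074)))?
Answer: 2773925639187164/986453617369751 ≈ 2.8120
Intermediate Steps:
(40764 - 12925)/(9901 + (((5783 - 7420)*(5866 - 10597))/(((y - 9531)*(-11039 + 3041))) + 20737/(-17074))) = (40764 - 12925)/(9901 + (((5783 - 7420)*(5866 - 10597))/(((5153 - 9531)*(-11039 + 3041))) + 20737/(-17074))) = 27839/(9901 + ((-1637*(-4731))/((-4378*(-7998))) + 20737*(-1/17074))) = 27839/(9901 + (7744647/35015244 - 20737/17074)) = 27839/(9901 + (7744647*(1/35015244) - 20737/17074)) = 27839/(9901 + (2581549/11671748 - 20737/17074)) = 27839/(9901 - 98979835325/99641712676) = 27839/(986453617369751/99641712676) = 27839*(99641712676/986453617369751) = 2773925639187164/986453617369751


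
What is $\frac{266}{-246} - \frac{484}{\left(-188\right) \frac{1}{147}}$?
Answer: $\frac{2181550}{5781} \approx 377.37$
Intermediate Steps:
$\frac{266}{-246} - \frac{484}{\left(-188\right) \frac{1}{147}} = 266 \left(- \frac{1}{246}\right) - \frac{484}{\left(-188\right) \frac{1}{147}} = - \frac{133}{123} - \frac{484}{- \frac{188}{147}} = - \frac{133}{123} - - \frac{17787}{47} = - \frac{133}{123} + \frac{17787}{47} = \frac{2181550}{5781}$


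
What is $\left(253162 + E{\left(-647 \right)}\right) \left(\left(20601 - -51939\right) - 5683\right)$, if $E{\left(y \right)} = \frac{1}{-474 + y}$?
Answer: $\frac{18973655639057}{1121} \approx 1.6926 \cdot 10^{10}$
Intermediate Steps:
$\left(253162 + E{\left(-647 \right)}\right) \left(\left(20601 - -51939\right) - 5683\right) = \left(253162 + \frac{1}{-474 - 647}\right) \left(\left(20601 - -51939\right) - 5683\right) = \left(253162 + \frac{1}{-1121}\right) \left(\left(20601 + 51939\right) - 5683\right) = \left(253162 - \frac{1}{1121}\right) \left(72540 - 5683\right) = \frac{283794601}{1121} \cdot 66857 = \frac{18973655639057}{1121}$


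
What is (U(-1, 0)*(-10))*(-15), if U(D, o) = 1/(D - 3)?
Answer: -75/2 ≈ -37.500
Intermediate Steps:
U(D, o) = 1/(-3 + D)
(U(-1, 0)*(-10))*(-15) = (-10/(-3 - 1))*(-15) = (-10/(-4))*(-15) = -¼*(-10)*(-15) = (5/2)*(-15) = -75/2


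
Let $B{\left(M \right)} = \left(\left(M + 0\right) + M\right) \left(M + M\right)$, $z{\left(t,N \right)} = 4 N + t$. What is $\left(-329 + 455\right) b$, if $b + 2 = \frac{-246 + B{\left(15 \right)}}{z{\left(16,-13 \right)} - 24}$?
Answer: $- \frac{8127}{5} \approx -1625.4$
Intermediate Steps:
$z{\left(t,N \right)} = t + 4 N$
$B{\left(M \right)} = 4 M^{2}$ ($B{\left(M \right)} = \left(M + M\right) 2 M = 2 M 2 M = 4 M^{2}$)
$b = - \frac{129}{10}$ ($b = -2 + \frac{-246 + 4 \cdot 15^{2}}{\left(16 + 4 \left(-13\right)\right) - 24} = -2 + \frac{-246 + 4 \cdot 225}{\left(16 - 52\right) - 24} = -2 + \frac{-246 + 900}{-36 - 24} = -2 + \frac{654}{-60} = -2 + 654 \left(- \frac{1}{60}\right) = -2 - \frac{109}{10} = - \frac{129}{10} \approx -12.9$)
$\left(-329 + 455\right) b = \left(-329 + 455\right) \left(- \frac{129}{10}\right) = 126 \left(- \frac{129}{10}\right) = - \frac{8127}{5}$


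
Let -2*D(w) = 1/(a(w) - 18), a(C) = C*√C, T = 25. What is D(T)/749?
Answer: -1/160286 ≈ -6.2388e-6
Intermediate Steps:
a(C) = C^(3/2)
D(w) = -1/(2*(-18 + w^(3/2))) (D(w) = -1/(2*(w^(3/2) - 18)) = -1/(2*(-18 + w^(3/2))))
D(T)/749 = -1/(-36 + 2*25^(3/2))/749 = -1/(-36 + 2*125)*(1/749) = -1/(-36 + 250)*(1/749) = -1/214*(1/749) = -1*1/214*(1/749) = -1/214*1/749 = -1/160286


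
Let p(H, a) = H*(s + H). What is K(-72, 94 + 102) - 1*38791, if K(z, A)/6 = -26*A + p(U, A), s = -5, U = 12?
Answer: -68863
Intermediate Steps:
p(H, a) = H*(-5 + H)
K(z, A) = 504 - 156*A (K(z, A) = 6*(-26*A + 12*(-5 + 12)) = 6*(-26*A + 12*7) = 6*(-26*A + 84) = 6*(84 - 26*A) = 504 - 156*A)
K(-72, 94 + 102) - 1*38791 = (504 - 156*(94 + 102)) - 1*38791 = (504 - 156*196) - 38791 = (504 - 30576) - 38791 = -30072 - 38791 = -68863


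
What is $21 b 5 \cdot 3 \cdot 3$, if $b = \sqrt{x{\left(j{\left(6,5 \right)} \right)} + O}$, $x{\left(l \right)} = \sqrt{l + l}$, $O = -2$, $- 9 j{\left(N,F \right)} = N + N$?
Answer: $315 \sqrt{-18 + 6 i \sqrt{6}} \approx 509.77 + 1430.4 i$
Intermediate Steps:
$j{\left(N,F \right)} = - \frac{2 N}{9}$ ($j{\left(N,F \right)} = - \frac{N + N}{9} = - \frac{2 N}{9}$)
$x{\left(l \right)} = \sqrt{2} \sqrt{l}$ ($x{\left(l \right)} = \sqrt{2 l} = \sqrt{2} \sqrt{l}$)
$b = \sqrt{-2 + \frac{2 i \sqrt{6}}{3}}$ ($b = \sqrt{\sqrt{2} \sqrt{\left(- \frac{2}{9}\right) 6} - 2} = \sqrt{\sqrt{2} \sqrt{- \frac{4}{3}} - 2} = \sqrt{\sqrt{2} \frac{2 i \sqrt{3}}{3} - 2} = \sqrt{\frac{2 i \sqrt{6}}{3} - 2} = \sqrt{-2 + \frac{2 i \sqrt{6}}{3}} \approx 0.53944 + 1.5136 i$)
$21 b 5 \cdot 3 \cdot 3 = 21 \frac{\sqrt{-18 + 6 i \sqrt{6}}}{3} \cdot 5 \cdot 3 \cdot 3 = 21 \frac{5 \sqrt{-18 + 6 i \sqrt{6}}}{3} \cdot 3 \cdot 3 = 21 \cdot 5 \sqrt{-18 + 6 i \sqrt{6}} \cdot 3 = 105 \sqrt{-18 + 6 i \sqrt{6}} \cdot 3 = 315 \sqrt{-18 + 6 i \sqrt{6}}$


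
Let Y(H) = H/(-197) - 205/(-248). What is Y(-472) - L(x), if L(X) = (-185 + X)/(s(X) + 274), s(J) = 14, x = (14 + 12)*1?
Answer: 2212963/586272 ≈ 3.7746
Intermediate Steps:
Y(H) = 205/248 - H/197 (Y(H) = H*(-1/197) - 205*(-1/248) = -H/197 + 205/248 = 205/248 - H/197)
x = 26 (x = 26*1 = 26)
L(X) = -185/288 + X/288 (L(X) = (-185 + X)/(14 + 274) = (-185 + X)/288 = (-185 + X)*(1/288) = -185/288 + X/288)
Y(-472) - L(x) = (205/248 - 1/197*(-472)) - (-185/288 + (1/288)*26) = (205/248 + 472/197) - (-185/288 + 13/144) = 157441/48856 - 1*(-53/96) = 157441/48856 + 53/96 = 2212963/586272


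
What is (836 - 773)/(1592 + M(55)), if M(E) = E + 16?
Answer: 63/1663 ≈ 0.037883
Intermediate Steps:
M(E) = 16 + E
(836 - 773)/(1592 + M(55)) = (836 - 773)/(1592 + (16 + 55)) = 63/(1592 + 71) = 63/1663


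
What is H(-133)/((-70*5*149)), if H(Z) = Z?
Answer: 19/7450 ≈ 0.0025503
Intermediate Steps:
H(-133)/((-70*5*149)) = -133/(-70*5*149) = -133/((-350*149)) = -133/(-52150) = -133*(-1/52150) = 19/7450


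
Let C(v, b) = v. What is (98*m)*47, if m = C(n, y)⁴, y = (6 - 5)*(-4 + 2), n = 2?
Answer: 73696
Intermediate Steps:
y = -2 (y = 1*(-2) = -2)
m = 16 (m = 2⁴ = 16)
(98*m)*47 = (98*16)*47 = 1568*47 = 73696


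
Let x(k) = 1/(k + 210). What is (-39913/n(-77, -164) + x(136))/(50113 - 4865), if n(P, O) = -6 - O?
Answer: -493205/88343488 ≈ -0.0055828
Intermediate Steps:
x(k) = 1/(210 + k)
(-39913/n(-77, -164) + x(136))/(50113 - 4865) = (-39913/(-6 - 1*(-164)) + 1/(210 + 136))/(50113 - 4865) = (-39913/(-6 + 164) + 1/346)/45248 = (-39913/158 + 1/346)*(1/45248) = -3452435/13667*1/45248 = -493205/88343488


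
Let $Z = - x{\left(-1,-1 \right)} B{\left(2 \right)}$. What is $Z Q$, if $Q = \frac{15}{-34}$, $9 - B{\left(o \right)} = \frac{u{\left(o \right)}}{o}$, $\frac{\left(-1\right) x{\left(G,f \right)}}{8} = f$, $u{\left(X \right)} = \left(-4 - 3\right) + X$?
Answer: $\frac{690}{17} \approx 40.588$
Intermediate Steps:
$u{\left(X \right)} = -7 + X$
$x{\left(G,f \right)} = - 8 f$
$B{\left(o \right)} = 9 - \frac{-7 + o}{o}$
$Q = - \frac{15}{34}$ ($Q = 15 \left(- \frac{1}{34}\right) = - \frac{15}{34} \approx -0.44118$)
$Z = -92$ ($Z = - \left(-8\right) \left(-1\right) \left(8 + \frac{7}{2}\right) = \left(-1\right) 8 \left(8 + 7 \cdot \frac{1}{2}\right) = - 8 \left(8 + \frac{7}{2}\right) = \left(-8\right) \frac{23}{2} = -92$)
$Z Q = \left(-92\right) \left(- \frac{15}{34}\right) = \frac{690}{17}$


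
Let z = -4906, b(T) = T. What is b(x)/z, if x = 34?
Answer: -17/2453 ≈ -0.0069303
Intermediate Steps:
b(x)/z = 34/(-4906) = 34*(-1/4906) = -17/2453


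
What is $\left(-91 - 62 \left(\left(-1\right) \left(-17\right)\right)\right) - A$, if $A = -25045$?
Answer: $23900$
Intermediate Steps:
$\left(-91 - 62 \left(\left(-1\right) \left(-17\right)\right)\right) - A = \left(-91 - 62 \left(\left(-1\right) \left(-17\right)\right)\right) - -25045 = \left(-91 - 1054\right) + 25045 = -1145 + 25045 = 23900$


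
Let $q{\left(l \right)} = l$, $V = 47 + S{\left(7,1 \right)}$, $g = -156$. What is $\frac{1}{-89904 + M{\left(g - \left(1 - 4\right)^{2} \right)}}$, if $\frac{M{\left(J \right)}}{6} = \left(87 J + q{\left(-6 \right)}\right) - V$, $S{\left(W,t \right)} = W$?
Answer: $- \frac{1}{176394} \approx -5.6691 \cdot 10^{-6}$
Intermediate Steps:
$V = 54$ ($V = 47 + 7 = 54$)
$M{\left(J \right)} = -360 + 522 J$ ($M{\left(J \right)} = 6 \left(\left(87 J - 6\right) - 54\right) = 6 \left(\left(-6 + 87 J\right) - 54\right) = 6 \left(-60 + 87 J\right) = -360 + 522 J$)
$\frac{1}{-89904 + M{\left(g - \left(1 - 4\right)^{2} \right)}} = \frac{1}{-89904 + \left(-360 + 522 \left(-156 - \left(1 - 4\right)^{2}\right)\right)} = \frac{1}{-89904 + \left(-360 + 522 \left(-156 - \left(-3\right)^{2}\right)\right)} = \frac{1}{-89904 + \left(-360 + 522 \left(-156 - 9\right)\right)} = \frac{1}{-89904 + \left(-360 + 522 \left(-165\right)\right)} = \frac{1}{-89904 - 86490} = \frac{1}{-176394} = - \frac{1}{176394}$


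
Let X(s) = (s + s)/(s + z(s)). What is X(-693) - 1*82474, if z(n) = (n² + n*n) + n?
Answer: -57072009/692 ≈ -82474.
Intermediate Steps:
z(n) = n + 2*n² (z(n) = (n² + n²) + n = 2*n² + n = n + 2*n²)
X(s) = 2*s/(s + s*(1 + 2*s)) (X(s) = (s + s)/(s + s*(1 + 2*s)) = (2*s)/(s + s*(1 + 2*s)) = 2*s/(s + s*(1 + 2*s)))
X(-693) - 1*82474 = 1/(1 - 693) - 1*82474 = 1/(-692) - 82474 = -1/692 - 82474 = -57072009/692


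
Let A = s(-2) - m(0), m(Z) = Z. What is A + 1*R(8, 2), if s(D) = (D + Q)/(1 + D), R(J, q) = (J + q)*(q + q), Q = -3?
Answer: 45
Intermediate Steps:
R(J, q) = 2*q*(J + q) (R(J, q) = (J + q)*(2*q) = 2*q*(J + q))
s(D) = (-3 + D)/(1 + D) (s(D) = (D - 3)/(1 + D) = (-3 + D)/(1 + D))
A = 5 (A = (-3 - 2)/(1 - 2) - 1*0 = -5/(-1) + 0 = -1*(-5) + 0 = 5 + 0 = 5)
A + 1*R(8, 2) = 5 + 1*(2*2*(8 + 2)) = 5 + 1*(2*2*10) = 5 + 1*40 = 5 + 40 = 45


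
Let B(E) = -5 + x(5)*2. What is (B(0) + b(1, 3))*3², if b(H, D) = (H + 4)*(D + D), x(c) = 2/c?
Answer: 1161/5 ≈ 232.20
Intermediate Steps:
b(H, D) = 2*D*(4 + H) (b(H, D) = (4 + H)*(2*D) = 2*D*(4 + H))
B(E) = -21/5 (B(E) = -5 + (2/5)*2 = -5 + (2*(⅕))*2 = -5 + (⅖)*2 = -5 + ⅘ = -21/5)
(B(0) + b(1, 3))*3² = (-21/5 + 2*3*(4 + 1))*3² = (-21/5 + 2*3*5)*9 = (-21/5 + 30)*9 = (129/5)*9 = 1161/5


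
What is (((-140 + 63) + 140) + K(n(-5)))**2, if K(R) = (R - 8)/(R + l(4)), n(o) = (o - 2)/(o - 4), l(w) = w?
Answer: 6990736/1849 ≈ 3780.8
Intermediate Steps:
n(o) = (-2 + o)/(-4 + o)
K(R) = (-8 + R)/(4 + R) (K(R) = (R - 8)/(R + 4) = (-8 + R)/(4 + R))
(((-140 + 63) + 140) + K(n(-5)))**2 = (((-140 + 63) + 140) + (-8 + (-2 - 5)/(-4 - 5))/(4 + (-2 - 5)/(-4 - 5)))**2 = ((-77 + 140) + (-8 - 7/(-9))/(4 - 7/(-9)))**2 = (63 + (-8 - 1/9*(-7))/(4 - 1/9*(-7)))**2 = (63 + (-8 + 7/9)/(4 + 7/9))**2 = (63 - 65/9/(43/9))**2 = (63 + (9/43)*(-65/9))**2 = (63 - 65/43)**2 = (2644/43)**2 = 6990736/1849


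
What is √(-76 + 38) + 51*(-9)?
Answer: -459 + I*√38 ≈ -459.0 + 6.1644*I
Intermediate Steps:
√(-76 + 38) + 51*(-9) = √(-38) - 459 = I*√38 - 459 = -459 + I*√38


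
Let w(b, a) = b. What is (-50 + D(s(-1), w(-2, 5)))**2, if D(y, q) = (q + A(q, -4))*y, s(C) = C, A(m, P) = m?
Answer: 2116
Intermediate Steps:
D(y, q) = 2*q*y (D(y, q) = (q + q)*y = (2*q)*y = 2*q*y)
(-50 + D(s(-1), w(-2, 5)))**2 = (-50 + 2*(-2)*(-1))**2 = (-50 + 4)**2 = (-46)**2 = 2116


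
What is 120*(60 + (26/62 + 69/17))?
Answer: 4077600/527 ≈ 7737.4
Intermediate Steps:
120*(60 + (26/62 + 69/17)) = 120*(60 + (26*(1/62) + 69*(1/17))) = 120*(60 + (13/31 + 69/17)) = 120*(60 + 2360/527) = 120*(33980/527) = 4077600/527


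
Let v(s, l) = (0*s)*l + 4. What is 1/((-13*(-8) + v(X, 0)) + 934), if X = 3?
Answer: 1/1042 ≈ 0.00095969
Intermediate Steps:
v(s, l) = 4 (v(s, l) = 0*l + 4 = 0 + 4 = 4)
1/((-13*(-8) + v(X, 0)) + 934) = 1/((-13*(-8) + 4) + 934) = 1/((104 + 4) + 934) = 1/(108 + 934) = 1/1042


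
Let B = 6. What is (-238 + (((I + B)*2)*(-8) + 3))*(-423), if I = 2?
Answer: 153549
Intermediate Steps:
(-238 + (((I + B)*2)*(-8) + 3))*(-423) = (-238 + (((2 + 6)*2)*(-8) + 3))*(-423) = (-238 + ((8*2)*(-8) + 3))*(-423) = (-238 + (16*(-8) + 3))*(-423) = (-238 + (-128 + 3))*(-423) = (-238 - 125)*(-423) = -363*(-423) = 153549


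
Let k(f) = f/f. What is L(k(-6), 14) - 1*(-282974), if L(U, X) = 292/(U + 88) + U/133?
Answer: 3349602163/11837 ≈ 2.8298e+5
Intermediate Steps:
k(f) = 1
L(U, X) = 292/(88 + U) + U/133 (L(U, X) = 292/(88 + U) + U*(1/133) = 292/(88 + U) + U/133)
L(k(-6), 14) - 1*(-282974) = (38836 + 1² + 88*1)/(133*(88 + 1)) - 1*(-282974) = (1/133)*(38836 + 1 + 88)/89 + 282974 = (1/133)*(1/89)*38925 + 282974 = 38925/11837 + 282974 = 3349602163/11837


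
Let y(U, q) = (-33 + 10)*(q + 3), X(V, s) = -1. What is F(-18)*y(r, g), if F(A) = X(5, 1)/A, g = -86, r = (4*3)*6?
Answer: 1909/18 ≈ 106.06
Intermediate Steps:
r = 72 (r = 12*6 = 72)
F(A) = -1/A
y(U, q) = -69 - 23*q (y(U, q) = -23*(3 + q) = -69 - 23*q)
F(-18)*y(r, g) = (-1/(-18))*(-69 - 23*(-86)) = (-1*(-1/18))*(-69 + 1978) = (1/18)*1909 = 1909/18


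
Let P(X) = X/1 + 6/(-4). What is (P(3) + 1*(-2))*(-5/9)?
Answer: 5/18 ≈ 0.27778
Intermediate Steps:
P(X) = -3/2 + X (P(X) = X*1 + 6*(-1/4) = X - 3/2 = -3/2 + X)
(P(3) + 1*(-2))*(-5/9) = ((-3/2 + 3) + 1*(-2))*(-5/9) = (3/2 - 2)*(-5*1/9) = -1/2*(-5/9) = 5/18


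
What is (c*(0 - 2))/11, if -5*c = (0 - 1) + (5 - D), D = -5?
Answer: 18/55 ≈ 0.32727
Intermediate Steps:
c = -9/5 (c = -((0 - 1) + (5 - 1*(-5)))/5 = -(-1 + (5 + 5))/5 = -(-1 + 10)/5 = -⅕*9 = -9/5 ≈ -1.8000)
(c*(0 - 2))/11 = (-9*(0 - 2)/5)/11 = (-9/5*(-2))/11 = (1/11)*(18/5) = 18/55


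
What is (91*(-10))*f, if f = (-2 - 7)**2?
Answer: -73710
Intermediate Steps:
f = 81 (f = (-9)**2 = 81)
(91*(-10))*f = (91*(-10))*81 = -910*81 = -73710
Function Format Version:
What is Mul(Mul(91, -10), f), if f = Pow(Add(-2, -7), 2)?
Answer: -73710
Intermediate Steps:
f = 81 (f = Pow(-9, 2) = 81)
Mul(Mul(91, -10), f) = Mul(Mul(91, -10), 81) = Mul(-910, 81) = -73710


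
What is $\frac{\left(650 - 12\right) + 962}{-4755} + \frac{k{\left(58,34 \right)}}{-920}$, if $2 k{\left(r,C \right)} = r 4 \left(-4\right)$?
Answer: $\frac{18358}{109365} \approx 0.16786$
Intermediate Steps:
$k{\left(r,C \right)} = - 8 r$ ($k{\left(r,C \right)} = \frac{r 4 \left(-4\right)}{2} = \frac{4 r \left(-4\right)}{2} = \frac{\left(-16\right) r}{2} = - 8 r$)
$\frac{\left(650 - 12\right) + 962}{-4755} + \frac{k{\left(58,34 \right)}}{-920} = \frac{\left(650 - 12\right) + 962}{-4755} + \frac{\left(-8\right) 58}{-920} = \left(638 + 962\right) \left(- \frac{1}{4755}\right) - - \frac{58}{115} = 1600 \left(- \frac{1}{4755}\right) + \frac{58}{115} = - \frac{320}{951} + \frac{58}{115} = \frac{18358}{109365}$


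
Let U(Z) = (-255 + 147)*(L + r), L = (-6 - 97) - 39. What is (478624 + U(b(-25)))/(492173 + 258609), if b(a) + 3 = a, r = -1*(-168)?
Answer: 237908/375391 ≈ 0.63376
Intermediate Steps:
r = 168
b(a) = -3 + a
L = -142 (L = -103 - 39 = -142)
U(Z) = -2808 (U(Z) = (-255 + 147)*(-142 + 168) = -108*26 = -2808)
(478624 + U(b(-25)))/(492173 + 258609) = (478624 - 2808)/(492173 + 258609) = 475816/750782 = 475816*(1/750782) = 237908/375391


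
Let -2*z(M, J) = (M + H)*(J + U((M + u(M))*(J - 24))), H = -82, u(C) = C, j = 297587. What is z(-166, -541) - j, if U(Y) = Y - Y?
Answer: -364671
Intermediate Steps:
U(Y) = 0
z(M, J) = -J*(-82 + M)/2 (z(M, J) = -(M - 82)*(J + 0)/2 = -(-82 + M)*J/2 = -J*(-82 + M)/2)
z(-166, -541) - j = (1/2)*(-541)*(82 - 1*(-166)) - 1*297587 = (1/2)*(-541)*(82 + 166) - 297587 = (1/2)*(-541)*248 - 297587 = -67084 - 297587 = -364671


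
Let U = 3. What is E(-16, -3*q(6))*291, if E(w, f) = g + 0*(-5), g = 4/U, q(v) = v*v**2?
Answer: 388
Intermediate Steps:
q(v) = v**3
g = 4/3 ≈ 1.3333
E(w, f) = 4/3 (E(w, f) = 4/3 + 0*(-5) = 4/3 + 0 = 4/3)
E(-16, -3*q(6))*291 = (4/3)*291 = 388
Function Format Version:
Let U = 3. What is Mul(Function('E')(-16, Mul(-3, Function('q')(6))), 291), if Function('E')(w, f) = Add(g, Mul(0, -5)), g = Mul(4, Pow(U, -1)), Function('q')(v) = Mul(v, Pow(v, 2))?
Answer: 388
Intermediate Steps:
Function('q')(v) = Pow(v, 3)
g = Rational(4, 3) (g = Mul(4, Pow(3, -1)) = Mul(4, Rational(1, 3)) = Rational(4, 3) ≈ 1.3333)
Function('E')(w, f) = Rational(4, 3) (Function('E')(w, f) = Add(Rational(4, 3), Mul(0, -5)) = Add(Rational(4, 3), 0) = Rational(4, 3))
Mul(Function('E')(-16, Mul(-3, Function('q')(6))), 291) = Mul(Rational(4, 3), 291) = 388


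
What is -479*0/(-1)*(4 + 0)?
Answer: 0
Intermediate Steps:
-479*0/(-1)*(4 + 0) = -479*0*(-1)*4 = -0*4 = -479*0 = 0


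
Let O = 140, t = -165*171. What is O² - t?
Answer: 47815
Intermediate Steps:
t = -28215
O² - t = 140² - 1*(-28215) = 19600 + 28215 = 47815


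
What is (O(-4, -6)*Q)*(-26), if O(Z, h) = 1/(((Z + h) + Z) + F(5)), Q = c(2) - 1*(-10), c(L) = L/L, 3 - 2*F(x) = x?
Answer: 286/15 ≈ 19.067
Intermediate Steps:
F(x) = 3/2 - x/2
c(L) = 1
Q = 11 (Q = 1 - 1*(-10) = 1 + 10 = 11)
O(Z, h) = 1/(-1 + h + 2*Z) (O(Z, h) = 1/(((Z + h) + Z) + (3/2 - 1/2*5)) = 1/((h + 2*Z) + (3/2 - 5/2)) = 1/((h + 2*Z) - 1) = 1/(-1 + h + 2*Z))
(O(-4, -6)*Q)*(-26) = (11/(-1 - 6 + 2*(-4)))*(-26) = (11/(-1 - 6 - 8))*(-26) = (11/(-15))*(-26) = -1/15*11*(-26) = -11/15*(-26) = 286/15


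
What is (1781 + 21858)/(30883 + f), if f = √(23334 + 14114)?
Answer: 730043237/953722241 - 47278*√9362/953722241 ≈ 0.76067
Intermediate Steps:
f = 2*√9362 (f = √37448 = 2*√9362 ≈ 193.51)
(1781 + 21858)/(30883 + f) = (1781 + 21858)/(30883 + 2*√9362) = 23639/(30883 + 2*√9362)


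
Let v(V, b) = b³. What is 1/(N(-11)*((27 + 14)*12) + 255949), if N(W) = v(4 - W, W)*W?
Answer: 1/7459321 ≈ 1.3406e-7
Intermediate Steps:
N(W) = W⁴ (N(W) = W³*W = W⁴)
1/(N(-11)*((27 + 14)*12) + 255949) = 1/((-11)⁴*((27 + 14)*12) + 255949) = 1/(14641*(41*12) + 255949) = 1/(14641*492 + 255949) = 1/(7203372 + 255949) = 1/7459321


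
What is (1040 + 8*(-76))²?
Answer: 186624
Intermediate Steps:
(1040 + 8*(-76))² = (1040 - 608)² = 432² = 186624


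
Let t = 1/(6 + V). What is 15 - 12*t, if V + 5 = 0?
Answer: 3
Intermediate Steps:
V = -5 (V = -5 + 0 = -5)
t = 1 (t = 1/(6 - 5) = 1/1 = 1)
15 - 12*t = 15 - 12*1 = 15 - 12 = 3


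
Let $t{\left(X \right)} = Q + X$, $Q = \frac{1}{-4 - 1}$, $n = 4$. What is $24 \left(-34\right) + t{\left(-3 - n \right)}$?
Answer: $- \frac{4116}{5} \approx -823.2$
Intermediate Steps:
$Q = - \frac{1}{5}$ ($Q = \frac{1}{-5} = - \frac{1}{5} \approx -0.2$)
$t{\left(X \right)} = - \frac{1}{5} + X$
$24 \left(-34\right) + t{\left(-3 - n \right)} = 24 \left(-34\right) - \frac{36}{5} = -816 - \frac{36}{5} = - \frac{4116}{5}$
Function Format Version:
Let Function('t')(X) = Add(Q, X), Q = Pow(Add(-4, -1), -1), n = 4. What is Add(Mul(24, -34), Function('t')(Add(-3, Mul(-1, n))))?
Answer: Rational(-4116, 5) ≈ -823.20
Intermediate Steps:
Q = Rational(-1, 5) (Q = Pow(-5, -1) = Rational(-1, 5) ≈ -0.20000)
Function('t')(X) = Add(Rational(-1, 5), X)
Add(Mul(24, -34), Function('t')(Add(-3, Mul(-1, n)))) = Add(Mul(24, -34), Add(Rational(-1, 5), Add(-3, Mul(-1, 4)))) = Add(-816, Add(Rational(-1, 5), Add(-3, -4))) = Add(-816, Add(Rational(-1, 5), -7)) = Add(-816, Rational(-36, 5)) = Rational(-4116, 5)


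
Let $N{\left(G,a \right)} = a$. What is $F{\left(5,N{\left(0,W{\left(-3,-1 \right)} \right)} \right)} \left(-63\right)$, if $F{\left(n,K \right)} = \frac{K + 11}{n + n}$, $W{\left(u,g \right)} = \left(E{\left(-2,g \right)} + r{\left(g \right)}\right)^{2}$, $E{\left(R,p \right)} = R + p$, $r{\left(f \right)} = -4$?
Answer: $-378$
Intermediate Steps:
$W{\left(u,g \right)} = \left(-6 + g\right)^{2}$ ($W{\left(u,g \right)} = \left(\left(-2 + g\right) - 4\right)^{2} = \left(-6 + g\right)^{2}$)
$F{\left(n,K \right)} = \frac{11 + K}{2 n}$
$F{\left(5,N{\left(0,W{\left(-3,-1 \right)} \right)} \right)} \left(-63\right) = \frac{11 + \left(-6 - 1\right)^{2}}{2 \cdot 5} \left(-63\right) = \frac{1}{2} \cdot \frac{1}{5} \left(11 + \left(-7\right)^{2}\right) \left(-63\right) = \frac{1}{2} \cdot \frac{1}{5} \left(11 + 49\right) \left(-63\right) = \frac{1}{2} \cdot \frac{1}{5} \cdot 60 \left(-63\right) = 6 \left(-63\right) = -378$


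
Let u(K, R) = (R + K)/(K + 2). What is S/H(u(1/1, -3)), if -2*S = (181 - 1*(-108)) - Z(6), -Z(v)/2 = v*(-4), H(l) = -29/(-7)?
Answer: -1687/58 ≈ -29.086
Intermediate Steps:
u(K, R) = (K + R)/(2 + K)
H(l) = 29/7 (H(l) = -29*(-⅐) = 29/7)
Z(v) = 8*v (Z(v) = -2*v*(-4) = -(-8)*v = 8*v)
S = -241/2 (S = -((181 - 1*(-108)) - 8*6)/2 = -((181 + 108) - 1*48)/2 = -(289 - 48)/2 = -½*241 = -241/2 ≈ -120.50)
S/H(u(1/1, -3)) = -241/(2*29/7) = -241/2*7/29 = -1687/58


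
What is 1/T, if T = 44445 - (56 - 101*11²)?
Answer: 1/56610 ≈ 1.7665e-5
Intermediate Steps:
T = 56610 (T = 44445 - (56 - 101*121) = 44445 - (56 - 12221) = 44445 - 1*(-12165) = 44445 + 12165 = 56610)
1/T = 1/56610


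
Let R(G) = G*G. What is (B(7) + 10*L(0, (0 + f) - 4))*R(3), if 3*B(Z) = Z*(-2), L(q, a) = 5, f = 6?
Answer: 408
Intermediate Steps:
B(Z) = -2*Z/3 (B(Z) = (Z*(-2))/3 = (-2*Z)/3 = -2*Z/3)
R(G) = G²
(B(7) + 10*L(0, (0 + f) - 4))*R(3) = (-⅔*7 + 10*5)*3² = (-14/3 + 50)*9 = (136/3)*9 = 408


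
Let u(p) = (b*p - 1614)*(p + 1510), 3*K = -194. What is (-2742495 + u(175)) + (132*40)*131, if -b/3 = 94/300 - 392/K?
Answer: -2019550975/194 ≈ -1.0410e+7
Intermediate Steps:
K = -194/3 (K = (⅓)*(-194) = -194/3 ≈ -64.667)
b = -92759/4850 (b = -3*(94/300 - 392/(-194/3)) = -3*(94*(1/300) - 392*(-3/194)) = -3*(47/150 + 588/97) = -3*92759/14550 = -92759/4850 ≈ -19.126)
u(p) = (-1614 - 92759*p/4850)*(1510 + p) (u(p) = (-92759*p/4850 - 1614)*(p + 1510) = (-1614 - 92759*p/4850)*(1510 + p))
(-2742495 + u(175)) + (132*40)*131 = (-2742495 + (-2437140 - 14789399/485*175 - 92759/4850*175²)) + (132*40)*131 = (-2742495 + (-2437140 - 517628965/97 - 92759/4850*30625)) + 5280*131 = (-2742495 + (-2437140 - 517628965/97 - 113629775/194)) + 691680 = (-2742495 - 1621692865/194) + 691680 = -2153736895/194 + 691680 = -2019550975/194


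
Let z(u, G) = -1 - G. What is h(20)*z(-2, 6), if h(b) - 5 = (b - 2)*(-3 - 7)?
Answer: 1225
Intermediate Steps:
h(b) = 25 - 10*b (h(b) = 5 + (b - 2)*(-3 - 7) = 5 + (-2 + b)*(-10) = 5 + (20 - 10*b) = 25 - 10*b)
h(20)*z(-2, 6) = (25 - 10*20)*(-1 - 1*6) = (25 - 200)*(-1 - 6) = -175*(-7) = 1225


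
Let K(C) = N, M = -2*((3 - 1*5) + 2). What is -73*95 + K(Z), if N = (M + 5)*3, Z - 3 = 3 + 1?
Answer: -6920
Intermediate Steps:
M = 0 (M = -2*((3 - 5) + 2) = -2*(-2 + 2) = -2*0 = 0)
Z = 7 (Z = 3 + (3 + 1) = 3 + 4 = 7)
N = 15 (N = (0 + 5)*3 = 5*3 = 15)
K(C) = 15
-73*95 + K(Z) = -73*95 + 15 = -6935 + 15 = -6920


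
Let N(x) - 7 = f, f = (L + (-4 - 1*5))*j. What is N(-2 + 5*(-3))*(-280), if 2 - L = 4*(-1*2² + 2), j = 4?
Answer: -3080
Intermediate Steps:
L = 10 (L = 2 - 4*(-1*2² + 2) = 2 - 4*(-1*4 + 2) = 2 - 4*(-4 + 2) = 2 - 4*(-2) = 2 - 1*(-8) = 2 + 8 = 10)
f = 4 (f = (10 + (-4 - 1*5))*4 = (10 + (-4 - 5))*4 = (10 - 9)*4 = 1*4 = 4)
N(x) = 11 (N(x) = 7 + 4 = 11)
N(-2 + 5*(-3))*(-280) = 11*(-280) = -3080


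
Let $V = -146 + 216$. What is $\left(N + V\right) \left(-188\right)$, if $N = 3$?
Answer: $-13724$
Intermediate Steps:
$V = 70$
$\left(N + V\right) \left(-188\right) = \left(3 + 70\right) \left(-188\right) = 73 \left(-188\right) = -13724$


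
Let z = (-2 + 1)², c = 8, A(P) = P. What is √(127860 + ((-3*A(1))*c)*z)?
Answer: 6*√3551 ≈ 357.54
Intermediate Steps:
z = 1 (z = (-1)² = 1)
√(127860 + ((-3*A(1))*c)*z) = √(127860 + (-3*1*8)*1) = √(127860 - 3*8*1) = √(127860 - 24*1) = √(127860 - 24) = √127836 = 6*√3551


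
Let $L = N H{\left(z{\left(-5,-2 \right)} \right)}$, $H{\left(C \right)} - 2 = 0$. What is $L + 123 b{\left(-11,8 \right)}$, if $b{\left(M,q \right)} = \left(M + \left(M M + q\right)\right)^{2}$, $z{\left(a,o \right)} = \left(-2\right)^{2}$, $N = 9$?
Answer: $1712670$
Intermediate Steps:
$z{\left(a,o \right)} = 4$
$H{\left(C \right)} = 2$ ($H{\left(C \right)} = 2 + 0 = 2$)
$L = 18$ ($L = 9 \cdot 2 = 18$)
$b{\left(M,q \right)} = \left(M + q + M^{2}\right)^{2}$ ($b{\left(M,q \right)} = \left(M + \left(M^{2} + q\right)\right)^{2} = \left(M + \left(q + M^{2}\right)\right)^{2} = \left(M + q + M^{2}\right)^{2}$)
$L + 123 b{\left(-11,8 \right)} = 18 + 123 \left(-11 + 8 + \left(-11\right)^{2}\right)^{2} = 18 + 123 \left(-11 + 8 + 121\right)^{2} = 18 + 123 \cdot 118^{2} = 18 + 123 \cdot 13924 = 18 + 1712652 = 1712670$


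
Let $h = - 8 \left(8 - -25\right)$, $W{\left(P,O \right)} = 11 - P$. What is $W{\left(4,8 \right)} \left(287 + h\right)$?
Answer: $161$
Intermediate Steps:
$h = -264$ ($h = - 8 \left(8 + 25\right) = \left(-8\right) 33 = -264$)
$W{\left(4,8 \right)} \left(287 + h\right) = \left(11 - 4\right) \left(287 - 264\right) = \left(11 - 4\right) 23 = 7 \cdot 23 = 161$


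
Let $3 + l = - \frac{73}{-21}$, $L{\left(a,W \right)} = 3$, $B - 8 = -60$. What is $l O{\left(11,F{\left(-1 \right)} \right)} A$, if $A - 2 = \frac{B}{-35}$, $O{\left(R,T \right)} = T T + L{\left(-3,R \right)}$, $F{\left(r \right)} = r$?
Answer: $\frac{976}{147} \approx 6.6395$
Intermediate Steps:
$B = -52$ ($B = 8 - 60 = -52$)
$l = \frac{10}{21}$ ($l = -3 - \frac{73}{-21} = -3 - - \frac{73}{21} = -3 + \frac{73}{21} = \frac{10}{21} \approx 0.47619$)
$O{\left(R,T \right)} = 3 + T^{2}$ ($O{\left(R,T \right)} = T T + 3 = T^{2} + 3 = 3 + T^{2}$)
$A = \frac{122}{35}$ ($A = 2 - \frac{52}{-35} = 2 - - \frac{52}{35} = 2 + \frac{52}{35} = \frac{122}{35} \approx 3.4857$)
$l O{\left(11,F{\left(-1 \right)} \right)} A = \frac{10 \left(3 + \left(-1\right)^{2}\right)}{21} \cdot \frac{122}{35} = \frac{10 \left(3 + 1\right)}{21} \cdot \frac{122}{35} = \frac{10}{21} \cdot 4 \cdot \frac{122}{35} = \frac{40}{21} \cdot \frac{122}{35} = \frac{976}{147}$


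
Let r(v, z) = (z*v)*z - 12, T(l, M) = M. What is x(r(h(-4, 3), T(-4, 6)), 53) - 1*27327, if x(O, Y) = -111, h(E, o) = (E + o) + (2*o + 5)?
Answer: -27438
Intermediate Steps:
h(E, o) = 5 + E + 3*o (h(E, o) = (E + o) + (5 + 2*o) = 5 + E + 3*o)
r(v, z) = -12 + v*z² (r(v, z) = (v*z)*z - 12 = v*z² - 12 = -12 + v*z²)
x(r(h(-4, 3), T(-4, 6)), 53) - 1*27327 = -111 - 1*27327 = -111 - 27327 = -27438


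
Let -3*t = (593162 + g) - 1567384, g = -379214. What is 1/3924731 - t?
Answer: -5311872225713/11774193 ≈ -4.5115e+5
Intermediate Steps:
t = 1353436/3 (t = -((593162 - 379214) - 1567384)/3 = -(213948 - 1567384)/3 = -⅓*(-1353436) = 1353436/3 ≈ 4.5115e+5)
1/3924731 - t = 1/3924731 - 1*1353436/3 = 1/3924731 - 1353436/3 = -5311872225713/11774193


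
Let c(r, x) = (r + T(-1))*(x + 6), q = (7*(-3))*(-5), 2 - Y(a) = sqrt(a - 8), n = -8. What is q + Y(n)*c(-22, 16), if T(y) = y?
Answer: -907 + 2024*I ≈ -907.0 + 2024.0*I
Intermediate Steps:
Y(a) = 2 - sqrt(-8 + a) (Y(a) = 2 - sqrt(a - 8) = 2 - sqrt(-8 + a))
q = 105 (q = -21*(-5) = 105)
c(r, x) = (-1 + r)*(6 + x) (c(r, x) = (r - 1)*(x + 6) = (-1 + r)*(6 + x))
q + Y(n)*c(-22, 16) = 105 + (2 - sqrt(-8 - 8))*(-6 - 1*16 + 6*(-22) - 22*16) = 105 + (2 - sqrt(-16))*(-6 - 16 - 132 - 352) = 105 + (2 - 4*I)*(-506) = 105 + (-1012 + 2024*I) = -907 + 2024*I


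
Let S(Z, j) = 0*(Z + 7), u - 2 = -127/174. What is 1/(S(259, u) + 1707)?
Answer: 1/1707 ≈ 0.00058582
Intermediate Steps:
u = 221/174 (u = 2 - 127/174 = 221/174 ≈ 1.2701)
S(Z, j) = 0 (S(Z, j) = 0*(7 + Z) = 0)
1/(S(259, u) + 1707) = 1/(0 + 1707) = 1/1707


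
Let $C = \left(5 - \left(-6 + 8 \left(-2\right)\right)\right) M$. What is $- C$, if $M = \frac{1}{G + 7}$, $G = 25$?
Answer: $- \frac{27}{32} \approx -0.84375$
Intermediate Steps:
$M = \frac{1}{32}$ ($M = \frac{1}{25 + 7} = \frac{1}{32} \approx 0.03125$)
$C = \frac{27}{32}$ ($C = \left(5 - \left(-6 + 8 \left(-2\right)\right)\right) \frac{1}{32} = \left(5 + \left(6 - -16\right)\right) \frac{1}{32} = \left(5 + \left(6 + 16\right)\right) \frac{1}{32} = \left(5 + 22\right) \frac{1}{32} = 27 \cdot \frac{1}{32} = \frac{27}{32} \approx 0.84375$)
$- C = \left(-1\right) \frac{27}{32} = - \frac{27}{32}$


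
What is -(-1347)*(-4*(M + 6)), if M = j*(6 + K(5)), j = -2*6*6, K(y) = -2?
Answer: 1519416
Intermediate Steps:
j = -72 (j = -12*6 = -72)
M = -288 (M = -72*(6 - 2) = -72*4 = -288)
-(-1347)*(-4*(M + 6)) = -(-1347)*(-4*(-288 + 6)) = -(-1347)*(-4*(-282)) = -(-1347)*1128 = -1*(-1519416) = 1519416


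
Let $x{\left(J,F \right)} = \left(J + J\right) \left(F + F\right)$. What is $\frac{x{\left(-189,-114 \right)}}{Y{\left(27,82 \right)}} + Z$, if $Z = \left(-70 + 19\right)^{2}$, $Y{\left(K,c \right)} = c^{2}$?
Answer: $\frac{4393827}{1681} \approx 2613.8$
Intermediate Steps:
$x{\left(J,F \right)} = 4 F J$ ($x{\left(J,F \right)} = 2 J 2 F = 4 F J$)
$Z = 2601$ ($Z = \left(-51\right)^{2} = 2601$)
$\frac{x{\left(-189,-114 \right)}}{Y{\left(27,82 \right)}} + Z = \frac{4 \left(-114\right) \left(-189\right)}{82^{2}} + 2601 = \frac{86184}{6724} + 2601 = 86184 \cdot \frac{1}{6724} + 2601 = \frac{21546}{1681} + 2601 = \frac{4393827}{1681}$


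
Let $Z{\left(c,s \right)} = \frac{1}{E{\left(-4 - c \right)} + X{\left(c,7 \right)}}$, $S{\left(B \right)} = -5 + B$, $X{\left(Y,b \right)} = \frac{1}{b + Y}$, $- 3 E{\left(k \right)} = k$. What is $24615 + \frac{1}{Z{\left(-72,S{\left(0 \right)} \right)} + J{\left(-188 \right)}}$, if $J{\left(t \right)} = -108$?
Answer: $\frac{11762987162}{477879} \approx 24615.0$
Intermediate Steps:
$E{\left(k \right)} = - \frac{k}{3}$
$X{\left(Y,b \right)} = \frac{1}{Y + b}$
$Z{\left(c,s \right)} = \frac{1}{\frac{4}{3} + \frac{1}{7 + c} + \frac{c}{3}}$ ($Z{\left(c,s \right)} = \frac{1}{- \frac{-4 - c}{3} + \frac{1}{c + 7}} = \frac{1}{\left(\frac{4}{3} + \frac{c}{3}\right) + \frac{1}{7 + c}} = \frac{1}{\frac{4}{3} + \frac{1}{7 + c} + \frac{c}{3}}$)
$24615 + \frac{1}{Z{\left(-72,S{\left(0 \right)} \right)} + J{\left(-188 \right)}} = 24615 + \frac{1}{\frac{3 \left(7 - 72\right)}{31 + \left(-72\right)^{2} + 11 \left(-72\right)} - 108} = 24615 + \frac{1}{3 \frac{1}{31 + 5184 - 792} \left(-65\right) - 108} = 24615 + \frac{1}{3 \cdot \frac{1}{4423} \left(-65\right) - 108} = 24615 + \frac{1}{- \frac{195}{4423} - 108} = 24615 + \frac{1}{- \frac{477879}{4423}} = 24615 - \frac{4423}{477879} = \frac{11762987162}{477879}$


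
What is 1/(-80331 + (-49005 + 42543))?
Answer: -1/86793 ≈ -1.1522e-5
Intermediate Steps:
1/(-80331 + (-49005 + 42543)) = 1/(-80331 - 6462) = 1/(-86793) = -1/86793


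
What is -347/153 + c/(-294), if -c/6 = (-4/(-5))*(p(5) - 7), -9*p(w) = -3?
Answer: -17819/7497 ≈ -2.3768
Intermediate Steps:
p(w) = ⅓ (p(w) = -⅑*(-3) = ⅓)
c = 32 (c = -6*(-4/(-5))*(⅓ - 7) = -6*(-4*(-⅕))*(-20)/3 = -24*(-20)/(5*3) = -6*(-16/3) = 32)
-347/153 + c/(-294) = -347/153 + 32/(-294) = -347*1/153 + 32*(-1/294) = -347/153 - 16/147 = -17819/7497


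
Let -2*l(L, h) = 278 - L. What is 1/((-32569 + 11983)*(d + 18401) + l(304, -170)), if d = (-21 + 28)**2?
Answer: -1/379811687 ≈ -2.6329e-9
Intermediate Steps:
d = 49 (d = 7**2 = 49)
l(L, h) = -139 + L/2 (l(L, h) = -(278 - L)/2 = -139 + L/2)
1/((-32569 + 11983)*(d + 18401) + l(304, -170)) = 1/((-32569 + 11983)*(49 + 18401) + (-139 + (1/2)*304)) = 1/(-20586*18450 + (-139 + 152)) = 1/(-379811700 + 13) = 1/(-379811687) = -1/379811687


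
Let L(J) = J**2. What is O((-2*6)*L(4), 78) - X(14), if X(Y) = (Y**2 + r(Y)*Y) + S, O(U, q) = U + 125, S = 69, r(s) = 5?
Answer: -402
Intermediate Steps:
O(U, q) = 125 + U
X(Y) = 69 + Y**2 + 5*Y (X(Y) = (Y**2 + 5*Y) + 69 = 69 + Y**2 + 5*Y)
O((-2*6)*L(4), 78) - X(14) = (125 - 2*6*4**2) - (69 + 14**2 + 5*14) = (125 - 12*16) - (69 + 196 + 70) = (125 - 192) - 1*335 = -67 - 335 = -402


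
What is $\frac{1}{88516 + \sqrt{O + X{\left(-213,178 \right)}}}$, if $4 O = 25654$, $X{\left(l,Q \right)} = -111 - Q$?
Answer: $\frac{177032}{15670152263} - \frac{3 \sqrt{2722}}{15670152263} \approx 1.1287 \cdot 10^{-5}$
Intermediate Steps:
$O = \frac{12827}{2}$ ($O = \frac{1}{4} \cdot 25654 = \frac{12827}{2} \approx 6413.5$)
$\frac{1}{88516 + \sqrt{O + X{\left(-213,178 \right)}}} = \frac{1}{88516 + \sqrt{\frac{12827}{2} - 289}} = \frac{1}{88516 + \sqrt{\frac{12249}{2}}} = \frac{1}{88516 + \frac{3 \sqrt{2722}}{2}}$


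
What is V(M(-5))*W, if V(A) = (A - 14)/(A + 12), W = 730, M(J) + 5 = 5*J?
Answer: 16060/9 ≈ 1784.4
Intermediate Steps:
M(J) = -5 + 5*J
V(A) = (-14 + A)/(12 + A)
V(M(-5))*W = ((-14 + (-5 + 5*(-5)))/(12 + (-5 + 5*(-5))))*730 = ((-14 + (-5 - 25))/(12 + (-5 - 25)))*730 = ((-14 - 30)/(12 - 30))*730 = (-44/(-18))*730 = -1/18*(-44)*730 = (22/9)*730 = 16060/9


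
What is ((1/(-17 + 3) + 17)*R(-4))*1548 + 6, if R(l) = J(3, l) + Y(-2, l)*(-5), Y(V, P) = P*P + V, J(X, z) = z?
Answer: -13574370/7 ≈ -1.9392e+6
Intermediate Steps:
Y(V, P) = V + P² (Y(V, P) = P² + V = V + P²)
R(l) = 10 + l - 5*l² (R(l) = l + (-2 + l²)*(-5) = l + (10 - 5*l²) = 10 + l - 5*l²)
((1/(-17 + 3) + 17)*R(-4))*1548 + 6 = ((1/(-17 + 3) + 17)*(10 - 4 - 5*(-4)²))*1548 + 6 = ((1/(-14) + 17)*(10 - 4 - 5*16))*1548 + 6 = ((-1/14 + 17)*(10 - 4 - 80))*1548 + 6 = ((237/14)*(-74))*1548 + 6 = -8769/7*1548 + 6 = -13574412/7 + 6 = -13574370/7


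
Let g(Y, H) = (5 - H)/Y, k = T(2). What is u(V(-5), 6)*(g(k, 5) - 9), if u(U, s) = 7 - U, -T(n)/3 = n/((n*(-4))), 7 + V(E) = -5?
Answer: -171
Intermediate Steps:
V(E) = -12 (V(E) = -7 - 5 = -12)
T(n) = 3/4 (T(n) = -3*n/(n*(-4)) = -3*n/((-4*n)) = -3*n*(-1/(4*n)) = -3*(-1/4) = 3/4)
k = 3/4 ≈ 0.75000
g(Y, H) = (5 - H)/Y
u(V(-5), 6)*(g(k, 5) - 9) = (7 - 1*(-12))*((5 - 1*5)/(3/4) - 9) = (7 + 12)*(4*(5 - 5)/3 - 9) = 19*((4/3)*0 - 9) = 19*(0 - 9) = 19*(-9) = -171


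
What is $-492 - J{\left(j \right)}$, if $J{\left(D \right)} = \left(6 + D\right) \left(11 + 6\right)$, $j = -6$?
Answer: $-492$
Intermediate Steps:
$J{\left(D \right)} = 102 + 17 D$ ($J{\left(D \right)} = \left(6 + D\right) 17 = 102 + 17 D$)
$-492 - J{\left(j \right)} = -492 - \left(102 + 17 \left(-6\right)\right) = -492 - \left(102 - 102\right) = -492 - 0 = -492 + 0 = -492$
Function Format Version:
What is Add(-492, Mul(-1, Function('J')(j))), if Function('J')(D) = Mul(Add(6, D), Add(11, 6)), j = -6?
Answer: -492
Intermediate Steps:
Function('J')(D) = Add(102, Mul(17, D)) (Function('J')(D) = Mul(Add(6, D), 17) = Add(102, Mul(17, D)))
Add(-492, Mul(-1, Function('J')(j))) = Add(-492, Mul(-1, Add(102, Mul(17, -6)))) = Add(-492, Mul(-1, Add(102, -102))) = Add(-492, Mul(-1, 0)) = Add(-492, 0) = -492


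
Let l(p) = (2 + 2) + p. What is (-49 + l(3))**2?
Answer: 1764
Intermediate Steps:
l(p) = 4 + p
(-49 + l(3))**2 = (-49 + (4 + 3))**2 = (-49 + 7)**2 = (-42)**2 = 1764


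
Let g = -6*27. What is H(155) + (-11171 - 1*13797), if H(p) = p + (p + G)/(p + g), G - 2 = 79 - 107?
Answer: -173820/7 ≈ -24831.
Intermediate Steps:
G = -26 (G = 2 + (79 - 107) = 2 - 28 = -26)
g = -162
H(p) = p + (-26 + p)/(-162 + p) (H(p) = p + (p - 26)/(p - 162) = p + (-26 + p)/(-162 + p))
H(155) + (-11171 - 1*13797) = (-26 + 155² - 161*155)/(-162 + 155) + (-11171 - 1*13797) = (-26 + 24025 - 24955)/(-7) + (-11171 - 13797) = -⅐*(-956) - 24968 = 956/7 - 24968 = -173820/7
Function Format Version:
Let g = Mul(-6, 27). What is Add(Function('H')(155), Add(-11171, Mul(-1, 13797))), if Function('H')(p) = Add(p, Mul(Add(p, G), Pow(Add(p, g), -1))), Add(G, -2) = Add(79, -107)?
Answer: Rational(-173820, 7) ≈ -24831.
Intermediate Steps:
G = -26 (G = Add(2, Add(79, -107)) = Add(2, -28) = -26)
g = -162
Function('H')(p) = Add(p, Mul(Pow(Add(-162, p), -1), Add(-26, p))) (Function('H')(p) = Add(p, Mul(Add(p, -26), Pow(Add(p, -162), -1))) = Add(p, Mul(Add(-26, p), Pow(Add(-162, p), -1))) = Add(p, Mul(Pow(Add(-162, p), -1), Add(-26, p))))
Add(Function('H')(155), Add(-11171, Mul(-1, 13797))) = Add(Mul(Pow(Add(-162, 155), -1), Add(-26, Pow(155, 2), Mul(-161, 155))), Add(-11171, Mul(-1, 13797))) = Add(Mul(Pow(-7, -1), Add(-26, 24025, -24955)), Add(-11171, -13797)) = Add(Mul(Rational(-1, 7), -956), -24968) = Add(Rational(956, 7), -24968) = Rational(-173820, 7)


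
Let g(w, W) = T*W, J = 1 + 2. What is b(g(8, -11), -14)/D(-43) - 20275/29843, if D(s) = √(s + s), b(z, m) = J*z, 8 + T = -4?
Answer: -20275/29843 - 198*I*√86/43 ≈ -0.67939 - 42.702*I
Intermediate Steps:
T = -12 (T = -8 - 4 = -12)
J = 3
g(w, W) = -12*W
b(z, m) = 3*z
D(s) = √2*√s (D(s) = √(2*s) = √2*√s)
b(g(8, -11), -14)/D(-43) - 20275/29843 = (3*(-12*(-11)))/((√2*√(-43))) - 20275/29843 = (3*132)/((√2*(I*√43))) - 20275*1/29843 = 396/((I*√86)) - 20275/29843 = 396*(-I*√86/86) - 20275/29843 = -198*I*√86/43 - 20275/29843 = -20275/29843 - 198*I*√86/43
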